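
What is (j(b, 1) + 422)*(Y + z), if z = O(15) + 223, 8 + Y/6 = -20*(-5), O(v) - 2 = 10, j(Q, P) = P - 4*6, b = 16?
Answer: 314013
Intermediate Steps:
j(Q, P) = -24 + P (j(Q, P) = P - 24 = -24 + P)
O(v) = 12 (O(v) = 2 + 10 = 12)
Y = 552 (Y = -48 + 6*(-20*(-5)) = -48 + 6*100 = -48 + 600 = 552)
z = 235 (z = 12 + 223 = 235)
(j(b, 1) + 422)*(Y + z) = ((-24 + 1) + 422)*(552 + 235) = (-23 + 422)*787 = 399*787 = 314013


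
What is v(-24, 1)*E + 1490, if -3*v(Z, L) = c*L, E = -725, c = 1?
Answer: 5195/3 ≈ 1731.7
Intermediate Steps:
v(Z, L) = -L/3
v(-24, 1)*E + 1490 = -⅓*1*(-725) + 1490 = -⅓*(-725) + 1490 = 725/3 + 1490 = 5195/3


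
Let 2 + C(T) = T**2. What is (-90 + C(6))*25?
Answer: -1400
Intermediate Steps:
C(T) = -2 + T**2
(-90 + C(6))*25 = (-90 + (-2 + 6**2))*25 = (-90 + (-2 + 36))*25 = (-90 + 34)*25 = -56*25 = -1400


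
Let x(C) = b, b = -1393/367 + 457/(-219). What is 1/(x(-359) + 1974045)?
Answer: 80373/158659445999 ≈ 5.0658e-7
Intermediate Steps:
b = -472786/80373 (b = -1393*1/367 + 457*(-1/219) = -1393/367 - 457/219 = -472786/80373 ≈ -5.8824)
x(C) = -472786/80373
1/(x(-359) + 1974045) = 1/(-472786/80373 + 1974045) = 1/(158659445999/80373) = 80373/158659445999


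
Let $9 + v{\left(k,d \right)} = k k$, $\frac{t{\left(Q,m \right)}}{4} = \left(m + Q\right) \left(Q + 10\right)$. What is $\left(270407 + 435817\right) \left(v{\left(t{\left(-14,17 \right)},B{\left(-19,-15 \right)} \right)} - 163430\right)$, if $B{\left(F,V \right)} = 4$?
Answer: $-113797404240$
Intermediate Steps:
$t{\left(Q,m \right)} = 4 \left(10 + Q\right) \left(Q + m\right)$ ($t{\left(Q,m \right)} = 4 \left(m + Q\right) \left(Q + 10\right) = 4 \left(Q + m\right) \left(10 + Q\right) = 4 \left(10 + Q\right) \left(Q + m\right)$)
$v{\left(k,d \right)} = -9 + k^{2}$ ($v{\left(k,d \right)} = -9 + k k = -9 + k^{2}$)
$\left(270407 + 435817\right) \left(v{\left(t{\left(-14,17 \right)},B{\left(-19,-15 \right)} \right)} - 163430\right) = \left(270407 + 435817\right) \left(\left(-9 + \left(4 \left(-14\right)^{2} + 40 \left(-14\right) + 40 \cdot 17 + 4 \left(-14\right) 17\right)^{2}\right) - 163430\right) = 706224 \left(\left(-9 + \left(4 \cdot 196 - 560 + 680 - 952\right)^{2}\right) - 163430\right) = 706224 \left(\left(-9 + \left(784 - 560 + 680 - 952\right)^{2}\right) - 163430\right) = 706224 \left(\left(-9 + \left(-48\right)^{2}\right) - 163430\right) = 706224 \left(\left(-9 + 2304\right) - 163430\right) = 706224 \left(2295 - 163430\right) = 706224 \left(-161135\right) = -113797404240$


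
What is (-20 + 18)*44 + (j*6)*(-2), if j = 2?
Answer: -112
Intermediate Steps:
(-20 + 18)*44 + (j*6)*(-2) = (-20 + 18)*44 + (2*6)*(-2) = -2*44 + 12*(-2) = -88 - 24 = -112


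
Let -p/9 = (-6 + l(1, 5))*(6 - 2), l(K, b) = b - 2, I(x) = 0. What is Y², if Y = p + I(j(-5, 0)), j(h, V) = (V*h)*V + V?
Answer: 11664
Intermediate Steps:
j(h, V) = V + h*V² (j(h, V) = h*V² + V = V + h*V²)
l(K, b) = -2 + b
p = 108 (p = -9*(-6 + (-2 + 5))*(6 - 2) = -9*(-6 + 3)*4 = -(-27)*4 = -9*(-12) = 108)
Y = 108 (Y = 108 + 0 = 108)
Y² = 108² = 11664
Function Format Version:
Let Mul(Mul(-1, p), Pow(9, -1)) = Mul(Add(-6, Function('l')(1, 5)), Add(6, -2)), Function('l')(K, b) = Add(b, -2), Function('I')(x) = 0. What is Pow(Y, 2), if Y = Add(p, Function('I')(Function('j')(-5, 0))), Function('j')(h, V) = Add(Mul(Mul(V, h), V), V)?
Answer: 11664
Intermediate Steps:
Function('j')(h, V) = Add(V, Mul(h, Pow(V, 2))) (Function('j')(h, V) = Add(Mul(h, Pow(V, 2)), V) = Add(V, Mul(h, Pow(V, 2))))
Function('l')(K, b) = Add(-2, b)
p = 108 (p = Mul(-9, Mul(Add(-6, Add(-2, 5)), Add(6, -2))) = Mul(-9, Mul(Add(-6, 3), 4)) = Mul(-9, Mul(-3, 4)) = Mul(-9, -12) = 108)
Y = 108 (Y = Add(108, 0) = 108)
Pow(Y, 2) = Pow(108, 2) = 11664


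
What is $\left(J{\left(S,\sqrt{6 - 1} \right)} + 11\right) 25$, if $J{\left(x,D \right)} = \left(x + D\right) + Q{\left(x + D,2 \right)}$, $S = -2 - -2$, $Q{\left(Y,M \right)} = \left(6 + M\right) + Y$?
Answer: $475 + 50 \sqrt{5} \approx 586.8$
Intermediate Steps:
$Q{\left(Y,M \right)} = 6 + M + Y$
$S = 0$ ($S = -2 + 2 = 0$)
$J{\left(x,D \right)} = 8 + 2 D + 2 x$ ($J{\left(x,D \right)} = \left(x + D\right) + \left(6 + 2 + \left(x + D\right)\right) = \left(D + x\right) + \left(6 + 2 + \left(D + x\right)\right) = \left(D + x\right) + \left(8 + D + x\right) = 8 + 2 D + 2 x$)
$\left(J{\left(S,\sqrt{6 - 1} \right)} + 11\right) 25 = \left(\left(8 + 2 \sqrt{6 - 1} + 2 \cdot 0\right) + 11\right) 25 = \left(\left(8 + 2 \sqrt{5} + 0\right) + 11\right) 25 = \left(\left(8 + 2 \sqrt{5}\right) + 11\right) 25 = \left(19 + 2 \sqrt{5}\right) 25 = 475 + 50 \sqrt{5}$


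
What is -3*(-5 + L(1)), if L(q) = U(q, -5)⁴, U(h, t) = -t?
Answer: -1860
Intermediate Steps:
L(q) = 625 (L(q) = (-1*(-5))⁴ = 5⁴ = 625)
-3*(-5 + L(1)) = -3*(-5 + 625) = -3*620 = -1860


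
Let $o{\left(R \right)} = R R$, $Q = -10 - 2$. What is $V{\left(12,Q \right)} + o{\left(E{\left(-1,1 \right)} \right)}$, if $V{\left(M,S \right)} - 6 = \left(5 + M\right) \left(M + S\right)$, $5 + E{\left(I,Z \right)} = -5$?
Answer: $106$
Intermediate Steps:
$Q = -12$ ($Q = -10 - 2 = -12$)
$E{\left(I,Z \right)} = -10$ ($E{\left(I,Z \right)} = -5 - 5 = -10$)
$o{\left(R \right)} = R^{2}$
$V{\left(M,S \right)} = 6 + \left(5 + M\right) \left(M + S\right)$
$V{\left(12,Q \right)} + o{\left(E{\left(-1,1 \right)} \right)} = \left(6 + 12^{2} + 5 \cdot 12 + 5 \left(-12\right) + 12 \left(-12\right)\right) + \left(-10\right)^{2} = \left(6 + 144 + 60 - 60 - 144\right) + 100 = 6 + 100 = 106$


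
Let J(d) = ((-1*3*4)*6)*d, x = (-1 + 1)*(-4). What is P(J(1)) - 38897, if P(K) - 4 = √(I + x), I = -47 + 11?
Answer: -38893 + 6*I ≈ -38893.0 + 6.0*I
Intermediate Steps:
I = -36
x = 0 (x = 0*(-4) = 0)
J(d) = -72*d (J(d) = (-3*4*6)*d = (-12*6)*d = -72*d)
P(K) = 4 + 6*I (P(K) = 4 + √(-36 + 0) = 4 + √(-36) = 4 + 6*I)
P(J(1)) - 38897 = (4 + 6*I) - 38897 = -38893 + 6*I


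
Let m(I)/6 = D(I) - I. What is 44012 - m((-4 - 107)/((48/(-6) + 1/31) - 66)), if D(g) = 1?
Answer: 100926404/2293 ≈ 44015.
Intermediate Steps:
m(I) = 6 - 6*I (m(I) = 6*(1 - I) = 6 - 6*I)
44012 - m((-4 - 107)/((48/(-6) + 1/31) - 66)) = 44012 - (6 - 6*(-4 - 107)/((48/(-6) + 1/31) - 66)) = 44012 - (6 - (-666)/((48*(-⅙) + 1*(1/31)) - 66)) = 44012 - (6 - (-666)/((-8 + 1/31) - 66)) = 44012 - (6 - (-666)/(-247/31 - 66)) = 44012 - (6 - (-666)/(-2293/31)) = 44012 - (6 - (-666)*(-31)/2293) = 44012 - (6 - 6*3441/2293) = 44012 - (6 - 20646/2293) = 44012 - 1*(-6888/2293) = 44012 + 6888/2293 = 100926404/2293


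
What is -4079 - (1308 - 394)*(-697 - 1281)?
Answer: 1803813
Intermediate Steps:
-4079 - (1308 - 394)*(-697 - 1281) = -4079 - 914*(-1978) = -4079 - 1*(-1807892) = -4079 + 1807892 = 1803813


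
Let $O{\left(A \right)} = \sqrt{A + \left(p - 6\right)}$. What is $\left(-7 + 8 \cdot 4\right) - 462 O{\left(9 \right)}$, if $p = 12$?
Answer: $25 - 462 \sqrt{15} \approx -1764.3$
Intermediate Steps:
$O{\left(A \right)} = \sqrt{6 + A}$ ($O{\left(A \right)} = \sqrt{A + \left(12 - 6\right)} = \sqrt{A + 6} = \sqrt{6 + A}$)
$\left(-7 + 8 \cdot 4\right) - 462 O{\left(9 \right)} = \left(-7 + 8 \cdot 4\right) - 462 \sqrt{6 + 9} = \left(-7 + 32\right) - 462 \sqrt{15} = 25 - 462 \sqrt{15}$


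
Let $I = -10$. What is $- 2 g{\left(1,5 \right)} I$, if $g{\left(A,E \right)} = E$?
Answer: $100$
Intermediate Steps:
$- 2 g{\left(1,5 \right)} I = \left(-2\right) 5 \left(-10\right) = \left(-10\right) \left(-10\right) = 100$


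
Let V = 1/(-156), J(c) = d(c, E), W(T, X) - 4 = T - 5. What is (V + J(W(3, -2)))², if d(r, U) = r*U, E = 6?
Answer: 3500641/24336 ≈ 143.85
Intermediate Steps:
W(T, X) = -1 + T (W(T, X) = 4 + (T - 5) = 4 + (-5 + T) = -1 + T)
d(r, U) = U*r
J(c) = 6*c
V = -1/156 ≈ -0.0064103
(V + J(W(3, -2)))² = (-1/156 + 6*(-1 + 3))² = (-1/156 + 6*2)² = (-1/156 + 12)² = (1871/156)² = 3500641/24336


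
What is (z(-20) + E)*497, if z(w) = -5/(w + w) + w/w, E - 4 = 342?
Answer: 1380169/8 ≈ 1.7252e+5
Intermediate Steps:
E = 346 (E = 4 + 342 = 346)
z(w) = 1 - 5/(2*w) (z(w) = -5*1/(2*w) + 1 = -5/(2*w) + 1 = 1 - 5/(2*w))
(z(-20) + E)*497 = ((-5/2 - 20)/(-20) + 346)*497 = (-1/20*(-45/2) + 346)*497 = (9/8 + 346)*497 = (2777/8)*497 = 1380169/8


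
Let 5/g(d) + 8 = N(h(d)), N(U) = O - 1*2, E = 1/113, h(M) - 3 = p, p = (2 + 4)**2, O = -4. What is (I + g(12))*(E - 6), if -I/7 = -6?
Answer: -394691/1582 ≈ -249.49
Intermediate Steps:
p = 36 (p = 6**2 = 36)
h(M) = 39 (h(M) = 3 + 36 = 39)
E = 1/113 ≈ 0.0088496
N(U) = -6 (N(U) = -4 - 1*2 = -4 - 2 = -6)
I = 42 (I = -7*(-6) = 42)
g(d) = -5/14 (g(d) = 5/(-8 - 6) = 5/(-14) = 5*(-1/14) = -5/14)
(I + g(12))*(E - 6) = (42 - 5/14)*(1/113 - 6) = (583/14)*(-677/113) = -394691/1582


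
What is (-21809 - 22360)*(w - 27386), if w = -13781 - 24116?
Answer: 2883484827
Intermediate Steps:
w = -37897
(-21809 - 22360)*(w - 27386) = (-21809 - 22360)*(-37897 - 27386) = -44169*(-65283) = 2883484827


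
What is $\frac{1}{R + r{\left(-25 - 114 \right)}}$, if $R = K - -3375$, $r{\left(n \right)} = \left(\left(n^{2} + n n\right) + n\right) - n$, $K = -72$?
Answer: $\frac{1}{41945} \approx 2.3841 \cdot 10^{-5}$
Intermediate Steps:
$r{\left(n \right)} = 2 n^{2}$ ($r{\left(n \right)} = \left(\left(n^{2} + n^{2}\right) + n\right) - n = \left(2 n^{2} + n\right) - n = \left(n + 2 n^{2}\right) - n = 2 n^{2}$)
$R = 3303$ ($R = -72 - -3375 = -72 + 3375 = 3303$)
$\frac{1}{R + r{\left(-25 - 114 \right)}} = \frac{1}{3303 + 2 \left(-25 - 114\right)^{2}} = \frac{1}{3303 + 2 \left(-139\right)^{2}} = \frac{1}{3303 + 2 \cdot 19321} = \frac{1}{3303 + 38642} = \frac{1}{41945}$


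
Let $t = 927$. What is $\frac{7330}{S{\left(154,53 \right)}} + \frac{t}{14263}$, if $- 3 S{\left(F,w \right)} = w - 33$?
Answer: $- \frac{31362483}{28526} \approx -1099.4$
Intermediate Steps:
$S{\left(F,w \right)} = 11 - \frac{w}{3}$ ($S{\left(F,w \right)} = - \frac{w - 33}{3} = - \frac{-33 + w}{3} = 11 - \frac{w}{3}$)
$\frac{7330}{S{\left(154,53 \right)}} + \frac{t}{14263} = \frac{7330}{11 - \frac{53}{3}} + \frac{927}{14263} = \frac{7330}{11 - \frac{53}{3}} + 927 \cdot \frac{1}{14263} = \frac{7330}{- \frac{20}{3}} + \frac{927}{14263} = 7330 \left(- \frac{3}{20}\right) + \frac{927}{14263} = - \frac{2199}{2} + \frac{927}{14263} = - \frac{31362483}{28526}$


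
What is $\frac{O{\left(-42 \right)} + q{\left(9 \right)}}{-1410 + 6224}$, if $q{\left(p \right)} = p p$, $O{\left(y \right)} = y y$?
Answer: $\frac{1845}{4814} \approx 0.38326$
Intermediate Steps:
$O{\left(y \right)} = y^{2}$
$q{\left(p \right)} = p^{2}$
$\frac{O{\left(-42 \right)} + q{\left(9 \right)}}{-1410 + 6224} = \frac{\left(-42\right)^{2} + 9^{2}}{-1410 + 6224} = \frac{1764 + 81}{4814} = 1845 \cdot \frac{1}{4814} = \frac{1845}{4814}$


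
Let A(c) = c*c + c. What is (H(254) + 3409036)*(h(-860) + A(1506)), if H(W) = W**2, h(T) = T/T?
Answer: 7883375626736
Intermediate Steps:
h(T) = 1
A(c) = c + c**2 (A(c) = c**2 + c = c + c**2)
(H(254) + 3409036)*(h(-860) + A(1506)) = (254**2 + 3409036)*(1 + 1506*(1 + 1506)) = (64516 + 3409036)*(1 + 1506*1507) = 3473552*(1 + 2269542) = 3473552*2269543 = 7883375626736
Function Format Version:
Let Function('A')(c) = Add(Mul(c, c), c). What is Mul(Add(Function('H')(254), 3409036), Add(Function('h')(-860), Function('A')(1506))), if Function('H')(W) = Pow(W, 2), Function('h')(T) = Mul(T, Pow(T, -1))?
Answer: 7883375626736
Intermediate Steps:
Function('h')(T) = 1
Function('A')(c) = Add(c, Pow(c, 2)) (Function('A')(c) = Add(Pow(c, 2), c) = Add(c, Pow(c, 2)))
Mul(Add(Function('H')(254), 3409036), Add(Function('h')(-860), Function('A')(1506))) = Mul(Add(Pow(254, 2), 3409036), Add(1, Mul(1506, Add(1, 1506)))) = Mul(Add(64516, 3409036), Add(1, Mul(1506, 1507))) = Mul(3473552, Add(1, 2269542)) = Mul(3473552, 2269543) = 7883375626736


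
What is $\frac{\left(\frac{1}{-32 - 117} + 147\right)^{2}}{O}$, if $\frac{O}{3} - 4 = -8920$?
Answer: $- \frac{119924401}{148458087} \approx -0.8078$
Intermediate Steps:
$O = -26748$ ($O = 12 + 3 \left(-8920\right) = 12 - 26760 = -26748$)
$\frac{\left(\frac{1}{-32 - 117} + 147\right)^{2}}{O} = \frac{\left(\frac{1}{-32 - 117} + 147\right)^{2}}{-26748} = \left(\frac{1}{-149} + 147\right)^{2} \left(- \frac{1}{26748}\right) = \left(- \frac{1}{149} + 147\right)^{2} \left(- \frac{1}{26748}\right) = \left(\frac{21902}{149}\right)^{2} \left(- \frac{1}{26748}\right) = \frac{479697604}{22201} \left(- \frac{1}{26748}\right) = - \frac{119924401}{148458087}$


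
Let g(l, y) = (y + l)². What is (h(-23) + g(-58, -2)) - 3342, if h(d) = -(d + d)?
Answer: 304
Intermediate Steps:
h(d) = -2*d
g(l, y) = (l + y)²
(h(-23) + g(-58, -2)) - 3342 = (-2*(-23) + (-58 - 2)²) - 3342 = (46 + (-60)²) - 3342 = (46 + 3600) - 3342 = 3646 - 3342 = 304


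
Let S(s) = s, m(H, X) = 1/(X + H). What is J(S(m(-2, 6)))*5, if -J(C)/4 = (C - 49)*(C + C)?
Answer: 975/2 ≈ 487.50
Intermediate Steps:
m(H, X) = 1/(H + X)
J(C) = -8*C*(-49 + C) (J(C) = -4*(C - 49)*(C + C) = -4*(-49 + C)*2*C = -8*C*(-49 + C))
J(S(m(-2, 6)))*5 = (8*(49 - 1/(-2 + 6))/(-2 + 6))*5 = (8*(49 - 1/4)/4)*5 = (8*(¼)*(49 - 1*¼))*5 = (8*(¼)*(49 - ¼))*5 = (8*(¼)*(195/4))*5 = (195/2)*5 = 975/2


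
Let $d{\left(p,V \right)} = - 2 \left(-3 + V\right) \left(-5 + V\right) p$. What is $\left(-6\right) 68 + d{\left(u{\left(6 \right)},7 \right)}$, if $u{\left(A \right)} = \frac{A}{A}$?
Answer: $-424$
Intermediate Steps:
$u{\left(A \right)} = 1$
$d{\left(p,V \right)} = - 2 p \left(-5 + V\right) \left(-3 + V\right)$ ($d{\left(p,V \right)} = - 2 \left(-5 + V\right) \left(-3 + V\right) p = - 2 p \left(-5 + V\right) \left(-3 + V\right)$)
$\left(-6\right) 68 + d{\left(u{\left(6 \right)},7 \right)} = \left(-6\right) 68 + 2 \cdot 1 \left(-15 - 7^{2} + 8 \cdot 7\right) = -408 + 2 \cdot 1 \left(-15 - 49 + 56\right) = -408 + 2 \cdot 1 \left(-8\right) = -408 - 16 = -424$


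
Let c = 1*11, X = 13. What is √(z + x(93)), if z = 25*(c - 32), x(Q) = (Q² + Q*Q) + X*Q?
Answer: 9*√222 ≈ 134.10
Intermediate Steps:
x(Q) = 2*Q² + 13*Q (x(Q) = (Q² + Q*Q) + 13*Q = (Q² + Q²) + 13*Q = 2*Q² + 13*Q)
c = 11
z = -525 (z = 25*(11 - 32) = 25*(-21) = -525)
√(z + x(93)) = √(-525 + 93*(13 + 2*93)) = √(-525 + 93*(13 + 186)) = √(-525 + 93*199) = √(-525 + 18507) = √17982 = 9*√222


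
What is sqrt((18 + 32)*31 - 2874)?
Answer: 2*I*sqrt(331) ≈ 36.387*I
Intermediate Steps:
sqrt((18 + 32)*31 - 2874) = sqrt(50*31 - 2874) = sqrt(1550 - 2874) = sqrt(-1324) = 2*I*sqrt(331)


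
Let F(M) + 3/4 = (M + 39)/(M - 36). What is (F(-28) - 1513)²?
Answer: 9387865881/4096 ≈ 2.2920e+6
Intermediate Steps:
F(M) = -¾ + (39 + M)/(-36 + M) (F(M) = -¾ + (M + 39)/(M - 36) = -¾ + (39 + M)/(-36 + M))
(F(-28) - 1513)² = ((264 - 28)/(4*(-36 - 28)) - 1513)² = ((¼)*236/(-64) - 1513)² = ((¼)*(-1/64)*236 - 1513)² = (-59/64 - 1513)² = (-96891/64)² = 9387865881/4096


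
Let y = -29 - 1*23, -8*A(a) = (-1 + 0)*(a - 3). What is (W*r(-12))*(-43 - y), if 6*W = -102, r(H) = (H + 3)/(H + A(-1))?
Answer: -2754/25 ≈ -110.16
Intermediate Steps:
A(a) = -3/8 + a/8 (A(a) = -(-1 + 0)*(a - 3)/8 = -(-1)*(-3 + a)/8 = -(3 - a)/8 = -3/8 + a/8)
r(H) = (3 + H)/(-½ + H) (r(H) = (H + 3)/(H + (-3/8 + (⅛)*(-1))) = (3 + H)/(H + (-3/8 - ⅛)) = (3 + H)/(H - ½) = (3 + H)/(-½ + H))
y = -52 (y = -29 - 23 = -52)
W = -17 (W = (⅙)*(-102) = -17)
(W*r(-12))*(-43 - y) = (-34*(3 - 12)/(-1 + 2*(-12)))*(-43 - 1*(-52)) = (-34*(-9)/(-1 - 24))*(-43 + 52) = -34*(-9)/(-25)*9 = -34*(-1)*(-9)/25*9 = -17*18/25*9 = -306/25*9 = -2754/25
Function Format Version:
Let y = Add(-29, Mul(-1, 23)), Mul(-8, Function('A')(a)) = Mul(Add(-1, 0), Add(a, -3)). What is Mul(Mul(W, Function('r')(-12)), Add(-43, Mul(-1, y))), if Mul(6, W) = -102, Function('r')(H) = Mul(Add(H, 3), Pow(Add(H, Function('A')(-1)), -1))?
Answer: Rational(-2754, 25) ≈ -110.16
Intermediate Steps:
Function('A')(a) = Add(Rational(-3, 8), Mul(Rational(1, 8), a)) (Function('A')(a) = Mul(Rational(-1, 8), Mul(Add(-1, 0), Add(a, -3))) = Mul(Rational(-1, 8), Mul(-1, Add(-3, a))) = Mul(Rational(-1, 8), Add(3, Mul(-1, a))) = Add(Rational(-3, 8), Mul(Rational(1, 8), a)))
Function('r')(H) = Mul(Pow(Add(Rational(-1, 2), H), -1), Add(3, H)) (Function('r')(H) = Mul(Add(H, 3), Pow(Add(H, Add(Rational(-3, 8), Mul(Rational(1, 8), -1))), -1)) = Mul(Add(3, H), Pow(Add(H, Add(Rational(-3, 8), Rational(-1, 8))), -1)) = Mul(Add(3, H), Pow(Add(H, Rational(-1, 2)), -1)) = Mul(Add(3, H), Pow(Add(Rational(-1, 2), H), -1)) = Mul(Pow(Add(Rational(-1, 2), H), -1), Add(3, H)))
y = -52 (y = Add(-29, -23) = -52)
W = -17 (W = Mul(Rational(1, 6), -102) = -17)
Mul(Mul(W, Function('r')(-12)), Add(-43, Mul(-1, y))) = Mul(Mul(-17, Mul(2, Pow(Add(-1, Mul(2, -12)), -1), Add(3, -12))), Add(-43, Mul(-1, -52))) = Mul(Mul(-17, Mul(2, Pow(Add(-1, -24), -1), -9)), Add(-43, 52)) = Mul(Mul(-17, Mul(2, Pow(-25, -1), -9)), 9) = Mul(Mul(-17, Mul(2, Rational(-1, 25), -9)), 9) = Mul(Mul(-17, Rational(18, 25)), 9) = Mul(Rational(-306, 25), 9) = Rational(-2754, 25)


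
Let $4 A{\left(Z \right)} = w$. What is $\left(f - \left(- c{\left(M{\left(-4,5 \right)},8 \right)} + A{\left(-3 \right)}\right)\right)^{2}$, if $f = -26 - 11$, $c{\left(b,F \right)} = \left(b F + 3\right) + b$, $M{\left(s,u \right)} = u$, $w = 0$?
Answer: $121$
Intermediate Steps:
$A{\left(Z \right)} = 0$ ($A{\left(Z \right)} = \frac{1}{4} \cdot 0 = 0$)
$c{\left(b,F \right)} = 3 + b + F b$ ($c{\left(b,F \right)} = \left(F b + 3\right) + b = \left(3 + F b\right) + b = 3 + b + F b$)
$f = -37$
$\left(f - \left(- c{\left(M{\left(-4,5 \right)},8 \right)} + A{\left(-3 \right)}\right)\right)^{2} = \left(-37 + \left(\left(3 + 5 + 8 \cdot 5\right) - 0\right)\right)^{2} = \left(-37 + \left(\left(3 + 5 + 40\right) + 0\right)\right)^{2} = \left(-37 + \left(48 + 0\right)\right)^{2} = \left(-37 + 48\right)^{2} = 11^{2} = 121$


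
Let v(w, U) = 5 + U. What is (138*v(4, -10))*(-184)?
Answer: 126960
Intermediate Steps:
(138*v(4, -10))*(-184) = (138*(5 - 10))*(-184) = (138*(-5))*(-184) = -690*(-184) = 126960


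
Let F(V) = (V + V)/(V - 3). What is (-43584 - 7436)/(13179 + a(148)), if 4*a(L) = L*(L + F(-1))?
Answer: -102040/37347 ≈ -2.7322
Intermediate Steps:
F(V) = 2*V/(-3 + V) (F(V) = (2*V)/(-3 + V) = 2*V/(-3 + V))
a(L) = L*(½ + L)/4 (a(L) = (L*(L + 2*(-1)/(-3 - 1)))/4 = (L*(L + 2*(-1)/(-4)))/4 = (L*(L + 2*(-1)*(-¼)))/4 = (L*(L + ½))/4 = (L*(½ + L))/4 = L*(½ + L)/4)
(-43584 - 7436)/(13179 + a(148)) = (-43584 - 7436)/(13179 + (⅛)*148*(1 + 2*148)) = -51020/(13179 + (⅛)*148*(1 + 296)) = -51020/(13179 + (⅛)*148*297) = -51020/(13179 + 10989/2) = -51020/37347/2 = -51020*2/37347 = -102040/37347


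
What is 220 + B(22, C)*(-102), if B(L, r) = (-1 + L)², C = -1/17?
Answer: -44762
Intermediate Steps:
C = -1/17 (C = -1*1/17 = -1/17 ≈ -0.058824)
220 + B(22, C)*(-102) = 220 + (-1 + 22)²*(-102) = 220 + 21²*(-102) = 220 + 441*(-102) = 220 - 44982 = -44762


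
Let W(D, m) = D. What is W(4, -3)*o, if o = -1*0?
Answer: 0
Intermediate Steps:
o = 0
W(4, -3)*o = 4*0 = 0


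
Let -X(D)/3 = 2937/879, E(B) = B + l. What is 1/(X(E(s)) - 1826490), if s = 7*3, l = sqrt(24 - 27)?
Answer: -293/535164507 ≈ -5.4749e-7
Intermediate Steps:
l = I*sqrt(3) (l = sqrt(-3) = I*sqrt(3) ≈ 1.732*I)
s = 21
E(B) = B + I*sqrt(3)
X(D) = -2937/293 (X(D) = -8811/879 = -3*979/293 = -2937/293)
1/(X(E(s)) - 1826490) = 1/(-2937/293 - 1826490) = 1/(-535164507/293) = -293/535164507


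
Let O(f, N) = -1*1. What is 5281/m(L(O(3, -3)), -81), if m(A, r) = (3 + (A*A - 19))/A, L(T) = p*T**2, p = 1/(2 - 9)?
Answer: 36967/783 ≈ 47.212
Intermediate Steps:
O(f, N) = -1
p = -1/7 (p = 1/(-7) = -1/7 ≈ -0.14286)
L(T) = -T**2/7
m(A, r) = (-16 + A**2)/A (m(A, r) = (3 + (A**2 - 19))/A = (3 + (-19 + A**2))/A = (-16 + A**2)/A)
5281/m(L(O(3, -3)), -81) = 5281/(-1/7*(-1)**2 - 16/((-1/7*(-1)**2))) = 5281/(-1/7*1 - 16/((-1/7*1))) = 5281/(-1/7 - 16/(-1/7)) = 5281/(-1/7 - 16*(-7)) = 5281/(-1/7 + 112) = 5281/(783/7) = 5281*(7/783) = 36967/783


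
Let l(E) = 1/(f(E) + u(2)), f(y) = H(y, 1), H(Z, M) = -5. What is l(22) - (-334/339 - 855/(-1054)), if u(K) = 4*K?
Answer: 60431/119102 ≈ 0.50739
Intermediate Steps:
f(y) = -5
l(E) = ⅓ (l(E) = 1/(-5 + 4*2) = 1/(-5 + 8) = 1/3 = ⅓)
l(22) - (-334/339 - 855/(-1054)) = ⅓ - (-334/339 - 855/(-1054)) = ⅓ - (-334*1/339 - 855*(-1/1054)) = ⅓ - (-334/339 + 855/1054) = ⅓ - 1*(-62191/357306) = ⅓ + 62191/357306 = 60431/119102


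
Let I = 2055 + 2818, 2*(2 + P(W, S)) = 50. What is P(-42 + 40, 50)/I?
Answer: 23/4873 ≈ 0.0047199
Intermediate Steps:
P(W, S) = 23 (P(W, S) = -2 + (1/2)*50 = -2 + 25 = 23)
I = 4873
P(-42 + 40, 50)/I = 23/4873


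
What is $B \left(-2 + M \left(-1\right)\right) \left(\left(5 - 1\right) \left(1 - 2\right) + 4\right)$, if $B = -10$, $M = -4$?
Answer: $0$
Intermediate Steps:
$B \left(-2 + M \left(-1\right)\right) \left(\left(5 - 1\right) \left(1 - 2\right) + 4\right) = - 10 \left(-2 - -4\right) \left(\left(5 - 1\right) \left(1 - 2\right) + 4\right) = - 10 \left(-2 + 4\right) \left(4 \left(-1\right) + 4\right) = \left(-10\right) 2 \left(-4 + 4\right) = \left(-20\right) 0 = 0$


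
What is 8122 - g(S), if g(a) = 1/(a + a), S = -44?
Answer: 714737/88 ≈ 8122.0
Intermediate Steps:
g(a) = 1/(2*a)
8122 - g(S) = 8122 - 1/(2*(-44)) = 8122 - (-1)/(2*44) = 8122 - 1*(-1/88) = 8122 + 1/88 = 714737/88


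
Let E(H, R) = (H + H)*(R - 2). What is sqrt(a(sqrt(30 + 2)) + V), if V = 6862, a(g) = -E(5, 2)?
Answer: sqrt(6862) ≈ 82.837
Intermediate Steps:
E(H, R) = 2*H*(-2 + R) (E(H, R) = (2*H)*(-2 + R) = 2*H*(-2 + R))
a(g) = 0 (a(g) = -2*5*(-2 + 2) = -2*5*0 = -1*0 = 0)
sqrt(a(sqrt(30 + 2)) + V) = sqrt(0 + 6862) = sqrt(6862)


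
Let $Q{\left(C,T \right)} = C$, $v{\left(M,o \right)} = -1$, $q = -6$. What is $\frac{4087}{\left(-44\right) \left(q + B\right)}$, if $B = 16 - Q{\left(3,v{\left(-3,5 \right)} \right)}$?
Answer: $- \frac{4087}{308} \approx -13.269$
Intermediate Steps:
$B = 13$ ($B = 16 - 3 = 13$)
$\frac{4087}{\left(-44\right) \left(q + B\right)} = \frac{4087}{\left(-44\right) \left(-6 + 13\right)} = \frac{4087}{\left(-44\right) 7} = \frac{4087}{-308} = 4087 \left(- \frac{1}{308}\right) = - \frac{4087}{308}$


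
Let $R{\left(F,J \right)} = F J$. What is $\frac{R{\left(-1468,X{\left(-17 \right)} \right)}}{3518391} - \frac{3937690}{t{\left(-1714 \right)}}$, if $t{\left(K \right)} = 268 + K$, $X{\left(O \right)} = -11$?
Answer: $\frac{2309059401133}{847932231} \approx 2723.2$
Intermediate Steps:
$\frac{R{\left(-1468,X{\left(-17 \right)} \right)}}{3518391} - \frac{3937690}{t{\left(-1714 \right)}} = \frac{\left(-1468\right) \left(-11\right)}{3518391} - \frac{3937690}{268 - 1714} = 16148 \cdot \frac{1}{3518391} - \frac{3937690}{-1446} = \frac{16148}{3518391} - - \frac{1968845}{723} = \frac{16148}{3518391} + \frac{1968845}{723} = \frac{2309059401133}{847932231}$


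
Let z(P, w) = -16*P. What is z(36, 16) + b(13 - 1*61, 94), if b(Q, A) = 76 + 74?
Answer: -426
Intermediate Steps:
b(Q, A) = 150
z(36, 16) + b(13 - 1*61, 94) = -16*36 + 150 = -576 + 150 = -426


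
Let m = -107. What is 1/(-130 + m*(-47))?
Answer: 1/4899 ≈ 0.00020412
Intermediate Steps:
1/(-130 + m*(-47)) = 1/(-130 - 107*(-47)) = 1/(-130 + 5029) = 1/4899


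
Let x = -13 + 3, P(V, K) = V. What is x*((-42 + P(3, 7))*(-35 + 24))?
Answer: -4290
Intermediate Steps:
x = -10
x*((-42 + P(3, 7))*(-35 + 24)) = -10*(-42 + 3)*(-35 + 24) = -(-390)*(-11) = -10*429 = -4290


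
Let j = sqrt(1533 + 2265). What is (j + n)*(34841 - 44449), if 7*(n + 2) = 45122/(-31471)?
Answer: 60607264/2861 - 28824*sqrt(422) ≈ -5.7094e+5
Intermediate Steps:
j = 3*sqrt(422) (j = sqrt(3798) = 3*sqrt(422) ≈ 61.628)
n = -6308/2861 (n = -2 + (45122/(-31471))/7 = -2 + (45122*(-1/31471))/7 = -2 + (1/7)*(-4102/2861) = -2 - 586/2861 = -6308/2861 ≈ -2.2048)
(j + n)*(34841 - 44449) = (3*sqrt(422) - 6308/2861)*(34841 - 44449) = (-6308/2861 + 3*sqrt(422))*(-9608) = 60607264/2861 - 28824*sqrt(422)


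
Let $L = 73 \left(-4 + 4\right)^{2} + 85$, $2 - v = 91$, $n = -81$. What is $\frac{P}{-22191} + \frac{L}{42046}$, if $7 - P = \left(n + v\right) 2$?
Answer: $- \frac{12703727}{933042786} \approx -0.013615$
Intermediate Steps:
$v = -89$ ($v = 2 - 91 = -89$)
$L = 85$ ($L = 73 \cdot 0^{2} + 85 = 73 \cdot 0 + 85 = 0 + 85 = 85$)
$P = 347$ ($P = 7 - \left(-81 - 89\right) 2 = 7 - \left(-170\right) 2 = 7 - -340 = 7 + 340 = 347$)
$\frac{P}{-22191} + \frac{L}{42046} = \frac{347}{-22191} + \frac{85}{42046} = 347 \left(- \frac{1}{22191}\right) + 85 \cdot \frac{1}{42046} = - \frac{347}{22191} + \frac{85}{42046} = - \frac{12703727}{933042786}$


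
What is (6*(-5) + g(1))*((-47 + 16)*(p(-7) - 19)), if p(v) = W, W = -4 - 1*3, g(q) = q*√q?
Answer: -23374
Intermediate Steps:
g(q) = q^(3/2)
W = -7 (W = -4 - 3 = -7)
p(v) = -7
(6*(-5) + g(1))*((-47 + 16)*(p(-7) - 19)) = (6*(-5) + 1^(3/2))*((-47 + 16)*(-7 - 19)) = (-30 + 1)*(-31*(-26)) = -29*806 = -23374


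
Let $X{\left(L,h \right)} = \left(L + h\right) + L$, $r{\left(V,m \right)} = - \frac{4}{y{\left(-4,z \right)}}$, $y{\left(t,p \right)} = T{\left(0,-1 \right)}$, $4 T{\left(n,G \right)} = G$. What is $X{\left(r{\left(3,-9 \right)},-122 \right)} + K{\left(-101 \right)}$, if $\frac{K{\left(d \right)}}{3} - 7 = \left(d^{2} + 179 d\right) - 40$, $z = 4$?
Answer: $-23823$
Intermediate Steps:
$T{\left(n,G \right)} = \frac{G}{4}$
$y{\left(t,p \right)} = - \frac{1}{4}$ ($y{\left(t,p \right)} = \frac{1}{4} \left(-1\right) = - \frac{1}{4}$)
$r{\left(V,m \right)} = 16$ ($r{\left(V,m \right)} = - \frac{4}{- \frac{1}{4}} = \left(-4\right) \left(-4\right) = 16$)
$X{\left(L,h \right)} = h + 2 L$
$K{\left(d \right)} = -99 + 3 d^{2} + 537 d$ ($K{\left(d \right)} = 21 + 3 \left(\left(d^{2} + 179 d\right) - 40\right) = 21 + 3 \left(-40 + d^{2} + 179 d\right) = 21 + \left(-120 + 3 d^{2} + 537 d\right) = -99 + 3 d^{2} + 537 d$)
$X{\left(r{\left(3,-9 \right)},-122 \right)} + K{\left(-101 \right)} = \left(-122 + 2 \cdot 16\right) + \left(-99 + 3 \left(-101\right)^{2} + 537 \left(-101\right)\right) = \left(-122 + 32\right) - 23733 = -90 - 23733 = -23823$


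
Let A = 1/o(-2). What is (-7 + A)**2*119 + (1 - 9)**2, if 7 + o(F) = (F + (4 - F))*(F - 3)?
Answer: 4342556/729 ≈ 5956.9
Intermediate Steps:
o(F) = -19 + 4*F (o(F) = -7 + (F + (4 - F))*(F - 3) = -7 + 4*(-3 + F) = -7 + (-12 + 4*F) = -19 + 4*F)
A = -1/27 (A = 1/(-19 + 4*(-2)) = 1/(-19 - 8) = 1/(-27) = -1/27 ≈ -0.037037)
(-7 + A)**2*119 + (1 - 9)**2 = (-7 - 1/27)**2*119 + (1 - 9)**2 = (-190/27)**2*119 + (-8)**2 = (36100/729)*119 + 64 = 4295900/729 + 64 = 4342556/729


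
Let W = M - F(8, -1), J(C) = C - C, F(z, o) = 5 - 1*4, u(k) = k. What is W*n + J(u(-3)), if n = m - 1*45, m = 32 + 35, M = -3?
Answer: -88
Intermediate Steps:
F(z, o) = 1 (F(z, o) = 5 - 4 = 1)
J(C) = 0
m = 67
n = 22 (n = 67 - 1*45 = 67 - 45 = 22)
W = -4 (W = -3 - 1*1 = -3 - 1 = -4)
W*n + J(u(-3)) = -4*22 + 0 = -88 + 0 = -88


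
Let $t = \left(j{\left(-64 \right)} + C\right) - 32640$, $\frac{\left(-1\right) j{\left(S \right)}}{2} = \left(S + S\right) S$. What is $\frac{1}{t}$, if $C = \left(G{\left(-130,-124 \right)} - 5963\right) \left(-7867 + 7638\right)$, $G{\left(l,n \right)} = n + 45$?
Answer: $\frac{1}{1334594} \approx 7.4929 \cdot 10^{-7}$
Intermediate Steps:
$G{\left(l,n \right)} = 45 + n$
$C = 1383618$ ($C = \left(\left(45 - 124\right) - 5963\right) \left(-7867 + 7638\right) = \left(-79 - 5963\right) \left(-229\right) = \left(-6042\right) \left(-229\right) = 1383618$)
$j{\left(S \right)} = - 4 S^{2}$ ($j{\left(S \right)} = - 2 \left(S + S\right) S = - 2 \cdot 2 S S = - 2 \cdot 2 S^{2} = - 4 S^{2}$)
$t = 1334594$ ($t = \left(- 4 \left(-64\right)^{2} + 1383618\right) - 32640 = \left(\left(-4\right) 4096 + 1383618\right) - 32640 = \left(-16384 + 1383618\right) - 32640 = 1367234 - 32640 = 1334594$)
$\frac{1}{t} = \frac{1}{1334594}$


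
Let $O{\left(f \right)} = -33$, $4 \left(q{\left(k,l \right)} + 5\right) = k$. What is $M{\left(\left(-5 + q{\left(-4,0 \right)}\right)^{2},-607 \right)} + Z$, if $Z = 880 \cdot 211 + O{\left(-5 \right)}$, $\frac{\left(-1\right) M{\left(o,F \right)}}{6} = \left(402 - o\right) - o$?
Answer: $184687$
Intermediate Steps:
$q{\left(k,l \right)} = -5 + \frac{k}{4}$
$M{\left(o,F \right)} = -2412 + 12 o$ ($M{\left(o,F \right)} = - 6 \left(\left(402 - o\right) - o\right) = - 6 \left(402 - 2 o\right) = -2412 + 12 o$)
$Z = 185647$ ($Z = 880 \cdot 211 - 33 = 185680 - 33 = 185647$)
$M{\left(\left(-5 + q{\left(-4,0 \right)}\right)^{2},-607 \right)} + Z = \left(-2412 + 12 \left(-5 + \left(-5 + \frac{1}{4} \left(-4\right)\right)\right)^{2}\right) + 185647 = \left(-2412 + 12 \left(-5 - 6\right)^{2}\right) + 185647 = \left(-2412 + 12 \left(-11\right)^{2}\right) + 185647 = \left(-2412 + 12 \cdot 121\right) + 185647 = \left(-2412 + 1452\right) + 185647 = -960 + 185647 = 184687$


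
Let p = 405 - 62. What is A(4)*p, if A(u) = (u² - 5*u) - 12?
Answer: -5488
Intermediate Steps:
A(u) = -12 + u² - 5*u
p = 343
A(4)*p = (-12 + 4² - 5*4)*343 = (-12 + 16 - 20)*343 = -16*343 = -5488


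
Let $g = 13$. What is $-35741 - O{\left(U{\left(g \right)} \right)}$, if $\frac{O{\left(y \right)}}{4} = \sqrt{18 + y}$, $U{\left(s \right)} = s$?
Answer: $-35741 - 4 \sqrt{31} \approx -35763.0$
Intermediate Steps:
$O{\left(y \right)} = 4 \sqrt{18 + y}$
$-35741 - O{\left(U{\left(g \right)} \right)} = -35741 - 4 \sqrt{18 + 13} = -35741 - 4 \sqrt{31}$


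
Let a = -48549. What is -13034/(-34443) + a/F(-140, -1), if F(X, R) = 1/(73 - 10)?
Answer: -105346899007/34443 ≈ -3.0586e+6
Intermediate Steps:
F(X, R) = 1/63
-13034/(-34443) + a/F(-140, -1) = -13034/(-34443) - 48549/1/63 = -13034*(-1/34443) - 48549*63 = 13034/34443 - 3058587 = -105346899007/34443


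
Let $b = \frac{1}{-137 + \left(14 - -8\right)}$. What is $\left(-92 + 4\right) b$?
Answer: $\frac{88}{115} \approx 0.76522$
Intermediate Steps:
$b = - \frac{1}{115}$ ($b = \frac{1}{-137 + \left(14 + 8\right)} = \frac{1}{-137 + 22} = \frac{1}{-115} = - \frac{1}{115} \approx -0.0086956$)
$\left(-92 + 4\right) b = \left(-92 + 4\right) \left(- \frac{1}{115}\right) = \left(-88\right) \left(- \frac{1}{115}\right) = \frac{88}{115}$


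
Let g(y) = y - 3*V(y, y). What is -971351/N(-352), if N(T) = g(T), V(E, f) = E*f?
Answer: 971351/372064 ≈ 2.6107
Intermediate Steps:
g(y) = y - 3*y² (g(y) = y - 3*y*y = y - 3*y²)
N(T) = T*(1 - 3*T)
-971351/N(-352) = -971351*(-1/(352*(1 - 3*(-352)))) = -971351*(-1/(352*(1 + 1056))) = -971351/((-352*1057)) = -971351/(-372064) = -971351*(-1/372064) = 971351/372064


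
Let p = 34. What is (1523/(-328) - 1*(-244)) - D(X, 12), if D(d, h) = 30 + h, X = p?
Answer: 64733/328 ≈ 197.36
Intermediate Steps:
X = 34
(1523/(-328) - 1*(-244)) - D(X, 12) = (1523/(-328) - 1*(-244)) - (30 + 12) = (1523*(-1/328) + 244) - 1*42 = (-1523/328 + 244) - 42 = 78509/328 - 42 = 64733/328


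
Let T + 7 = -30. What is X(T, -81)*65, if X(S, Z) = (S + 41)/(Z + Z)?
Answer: -130/81 ≈ -1.6049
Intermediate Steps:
T = -37 (T = -7 - 30 = -37)
X(S, Z) = (41 + S)/(2*Z) (X(S, Z) = (41 + S)/((2*Z)) = (41 + S)*(1/(2*Z)) = (41 + S)/(2*Z))
X(T, -81)*65 = ((½)*(41 - 37)/(-81))*65 = ((½)*(-1/81)*4)*65 = -2/81*65 = -130/81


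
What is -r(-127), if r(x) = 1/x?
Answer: 1/127 ≈ 0.0078740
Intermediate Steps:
-r(-127) = -1/(-127) = -1*(-1/127) = 1/127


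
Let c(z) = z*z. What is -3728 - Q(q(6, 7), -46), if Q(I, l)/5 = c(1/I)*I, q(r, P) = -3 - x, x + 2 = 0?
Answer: -3723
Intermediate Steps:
x = -2 (x = -2 + 0 = -2)
q(r, P) = -1 (q(r, P) = -3 - 1*(-2) = -3 + 2 = -1)
c(z) = z²
Q(I, l) = 5/I (Q(I, l) = 5*((1/I)²*I) = 5*(I/I²) = 5/I)
-3728 - Q(q(6, 7), -46) = -3728 - 5/(-1) = -3728 - 5*(-1) = -3728 - 1*(-5) = -3728 + 5 = -3723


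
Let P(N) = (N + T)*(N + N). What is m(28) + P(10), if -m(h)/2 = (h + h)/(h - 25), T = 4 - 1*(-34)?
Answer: 2768/3 ≈ 922.67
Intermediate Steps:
T = 38 (T = 4 + 34 = 38)
m(h) = -4*h/(-25 + h) (m(h) = -2*(h + h)/(h - 25) = -2*2*h/(-25 + h) = -4*h/(-25 + h))
P(N) = 2*N*(38 + N) (P(N) = (N + 38)*(N + N) = (38 + N)*(2*N) = 2*N*(38 + N))
m(28) + P(10) = -4*28/(-25 + 28) + 2*10*(38 + 10) = -4*28/3 + 2*10*48 = -4*28*⅓ + 960 = -112/3 + 960 = 2768/3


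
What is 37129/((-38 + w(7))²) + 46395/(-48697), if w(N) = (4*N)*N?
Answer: 649866133/1215671908 ≈ 0.53457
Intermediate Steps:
w(N) = 4*N²
37129/((-38 + w(7))²) + 46395/(-48697) = 37129/((-38 + 4*7²)²) + 46395/(-48697) = 37129/((-38 + 4*49)²) + 46395*(-1/48697) = 37129/((-38 + 196)²) - 46395/48697 = 37129/(158²) - 46395/48697 = 37129/24964 - 46395/48697 = 649866133/1215671908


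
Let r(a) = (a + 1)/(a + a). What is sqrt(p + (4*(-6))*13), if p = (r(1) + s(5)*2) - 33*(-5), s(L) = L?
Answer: 2*I*sqrt(34) ≈ 11.662*I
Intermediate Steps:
r(a) = (1 + a)/(2*a) (r(a) = (1 + a)/((2*a)) = (1 + a)*(1/(2*a)) = (1 + a)/(2*a))
p = 176 (p = ((1/2)*(1 + 1)/1 + 5*2) - 33*(-5) = ((1/2)*1*2 + 10) + 165 = (1 + 10) + 165 = 11 + 165 = 176)
sqrt(p + (4*(-6))*13) = sqrt(176 + (4*(-6))*13) = sqrt(176 - 24*13) = sqrt(176 - 312) = sqrt(-136) = 2*I*sqrt(34)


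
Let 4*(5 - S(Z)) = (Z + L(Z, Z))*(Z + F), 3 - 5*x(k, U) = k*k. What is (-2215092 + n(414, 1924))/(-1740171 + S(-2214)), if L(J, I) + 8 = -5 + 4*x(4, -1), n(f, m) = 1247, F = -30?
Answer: 11069225/14976737 ≈ 0.73909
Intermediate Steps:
x(k, U) = ⅗ - k²/5 (x(k, U) = ⅗ - k*k/5 = ⅗ - k²/5)
L(J, I) = -117/5 (L(J, I) = -8 + (-5 + 4*(⅗ - ⅕*4²)) = -8 + (-5 + 4*(⅗ - ⅕*16)) = -8 + (-5 + 4*(⅗ - 16/5)) = -8 + (-5 + 4*(-13/5)) = -8 + (-5 - 52/5) = -8 - 77/5 = -117/5)
S(Z) = 5 - (-30 + Z)*(-117/5 + Z)/4 (S(Z) = 5 - (Z - 117/5)*(Z - 30)/4 = 5 - (-117/5 + Z)*(-30 + Z)/4 = 5 - (-30 + Z)*(-117/5 + Z)/4)
(-2215092 + n(414, 1924))/(-1740171 + S(-2214)) = (-2215092 + 1247)/(-1740171 + (-341/2 - ¼*(-2214)² + (267/20)*(-2214))) = -2213845/(-1740171 + (-341/2 - ¼*4901796 - 295569/10)) = -2213845/(-1740171 + (-341/2 - 1225449 - 295569/10)) = -2213845/(-1740171 - 6275882/5) = -2213845/(-14976737/5) = -2213845*(-5/14976737) = 11069225/14976737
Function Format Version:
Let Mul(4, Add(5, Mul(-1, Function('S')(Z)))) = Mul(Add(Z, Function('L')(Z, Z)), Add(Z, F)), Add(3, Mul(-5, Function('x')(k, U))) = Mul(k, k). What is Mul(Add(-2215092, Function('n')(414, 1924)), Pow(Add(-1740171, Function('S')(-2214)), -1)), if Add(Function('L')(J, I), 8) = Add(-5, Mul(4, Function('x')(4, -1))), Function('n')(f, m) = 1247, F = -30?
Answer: Rational(11069225, 14976737) ≈ 0.73909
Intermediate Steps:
Function('x')(k, U) = Add(Rational(3, 5), Mul(Rational(-1, 5), Pow(k, 2))) (Function('x')(k, U) = Add(Rational(3, 5), Mul(Rational(-1, 5), Mul(k, k))) = Add(Rational(3, 5), Mul(Rational(-1, 5), Pow(k, 2))))
Function('L')(J, I) = Rational(-117, 5) (Function('L')(J, I) = Add(-8, Add(-5, Mul(4, Add(Rational(3, 5), Mul(Rational(-1, 5), Pow(4, 2)))))) = Add(-8, Add(-5, Mul(4, Add(Rational(3, 5), Mul(Rational(-1, 5), 16))))) = Add(-8, Add(-5, Mul(4, Add(Rational(3, 5), Rational(-16, 5))))) = Add(-8, Add(-5, Mul(4, Rational(-13, 5)))) = Add(-8, Add(-5, Rational(-52, 5))) = Add(-8, Rational(-77, 5)) = Rational(-117, 5))
Function('S')(Z) = Add(5, Mul(Rational(-1, 4), Add(-30, Z), Add(Rational(-117, 5), Z))) (Function('S')(Z) = Add(5, Mul(Rational(-1, 4), Mul(Add(Z, Rational(-117, 5)), Add(Z, -30)))) = Add(5, Mul(Rational(-1, 4), Mul(Add(Rational(-117, 5), Z), Add(-30, Z)))) = Add(5, Mul(Rational(-1, 4), Mul(Add(-30, Z), Add(Rational(-117, 5), Z)))) = Add(5, Mul(Rational(-1, 4), Add(-30, Z), Add(Rational(-117, 5), Z))))
Mul(Add(-2215092, Function('n')(414, 1924)), Pow(Add(-1740171, Function('S')(-2214)), -1)) = Mul(Add(-2215092, 1247), Pow(Add(-1740171, Add(Rational(-341, 2), Mul(Rational(-1, 4), Pow(-2214, 2)), Mul(Rational(267, 20), -2214))), -1)) = Mul(-2213845, Pow(Add(-1740171, Add(Rational(-341, 2), Mul(Rational(-1, 4), 4901796), Rational(-295569, 10))), -1)) = Mul(-2213845, Pow(Add(-1740171, Add(Rational(-341, 2), -1225449, Rational(-295569, 10))), -1)) = Mul(-2213845, Pow(Add(-1740171, Rational(-6275882, 5)), -1)) = Mul(-2213845, Pow(Rational(-14976737, 5), -1)) = Mul(-2213845, Rational(-5, 14976737)) = Rational(11069225, 14976737)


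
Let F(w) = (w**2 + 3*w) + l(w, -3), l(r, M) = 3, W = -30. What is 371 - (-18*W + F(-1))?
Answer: -170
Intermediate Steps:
F(w) = 3 + w**2 + 3*w (F(w) = (w**2 + 3*w) + 3 = 3 + w**2 + 3*w)
371 - (-18*W + F(-1)) = 371 - (-18*(-30) + (3 + (-1)**2 + 3*(-1))) = 371 - (540 + (3 + 1 - 3)) = 371 - (540 + 1) = 371 - 1*541 = 371 - 541 = -170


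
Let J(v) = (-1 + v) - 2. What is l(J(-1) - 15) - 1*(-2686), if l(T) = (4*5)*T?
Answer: 2306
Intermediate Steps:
J(v) = -3 + v
l(T) = 20*T
l(J(-1) - 15) - 1*(-2686) = 20*((-3 - 1) - 15) - 1*(-2686) = 20*(-4 - 15) + 2686 = 20*(-19) + 2686 = -380 + 2686 = 2306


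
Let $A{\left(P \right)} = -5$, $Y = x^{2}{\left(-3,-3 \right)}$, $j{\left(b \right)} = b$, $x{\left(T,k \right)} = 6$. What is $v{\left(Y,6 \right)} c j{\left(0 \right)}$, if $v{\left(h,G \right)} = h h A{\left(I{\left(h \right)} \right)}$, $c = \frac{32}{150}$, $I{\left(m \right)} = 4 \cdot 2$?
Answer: $0$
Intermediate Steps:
$Y = 36$ ($Y = 6^{2} = 36$)
$I{\left(m \right)} = 8$
$c = \frac{16}{75}$ ($c = 32 \cdot \frac{1}{150} = \frac{16}{75} \approx 0.21333$)
$v{\left(h,G \right)} = - 5 h^{2}$ ($v{\left(h,G \right)} = h h \left(-5\right) = h^{2} \left(-5\right) = - 5 h^{2}$)
$v{\left(Y,6 \right)} c j{\left(0 \right)} = - 5 \cdot 36^{2} \cdot \frac{16}{75} \cdot 0 = \left(-5\right) 1296 \cdot \frac{16}{75} \cdot 0 = \left(-6480\right) \frac{16}{75} \cdot 0 = \left(- \frac{6912}{5}\right) 0 = 0$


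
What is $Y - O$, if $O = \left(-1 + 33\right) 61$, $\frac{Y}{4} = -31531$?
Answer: $-128076$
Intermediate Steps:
$Y = -126124$ ($Y = 4 \left(-31531\right) = -126124$)
$O = 1952$ ($O = 32 \cdot 61 = 1952$)
$Y - O = -126124 - 1952 = -128076$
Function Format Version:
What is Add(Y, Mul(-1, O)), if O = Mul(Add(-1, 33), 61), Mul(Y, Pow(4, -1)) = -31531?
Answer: -128076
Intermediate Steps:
Y = -126124 (Y = Mul(4, -31531) = -126124)
O = 1952 (O = Mul(32, 61) = 1952)
Add(Y, Mul(-1, O)) = Add(-126124, Mul(-1, 1952)) = Add(-126124, -1952) = -128076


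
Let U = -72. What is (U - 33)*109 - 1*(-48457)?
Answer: 37012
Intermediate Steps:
(U - 33)*109 - 1*(-48457) = (-72 - 33)*109 - 1*(-48457) = -105*109 + 48457 = -11445 + 48457 = 37012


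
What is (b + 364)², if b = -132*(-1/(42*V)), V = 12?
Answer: 234059401/1764 ≈ 1.3269e+5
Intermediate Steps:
b = 11/42 (b = -132/(12*(-42)) = -132/(-504) = -132*(-1/504) = 11/42 ≈ 0.26190)
(b + 364)² = (11/42 + 364)² = (15299/42)² = 234059401/1764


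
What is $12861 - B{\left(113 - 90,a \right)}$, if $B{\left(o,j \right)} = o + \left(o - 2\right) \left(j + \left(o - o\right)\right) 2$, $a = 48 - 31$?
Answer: $12124$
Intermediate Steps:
$a = 17$
$B{\left(o,j \right)} = o + 2 j \left(-2 + o\right)$ ($B{\left(o,j \right)} = o + \left(-2 + o\right) \left(j + 0\right) 2 = o + \left(-2 + o\right) j 2 = o + j \left(-2 + o\right) 2 = o + 2 j \left(-2 + o\right)$)
$12861 - B{\left(113 - 90,a \right)} = 12861 - \left(\left(113 - 90\right) - 68 + 2 \cdot 17 \left(113 - 90\right)\right) = 12861 - \left(23 - 68 + 2 \cdot 17 \cdot 23\right) = 12861 - \left(23 - 68 + 782\right) = 12861 - 737 = 12124$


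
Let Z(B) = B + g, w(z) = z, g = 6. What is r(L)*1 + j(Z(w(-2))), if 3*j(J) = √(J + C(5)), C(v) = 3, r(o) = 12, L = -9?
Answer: 12 + √7/3 ≈ 12.882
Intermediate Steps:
Z(B) = 6 + B (Z(B) = B + 6 = 6 + B)
j(J) = √(3 + J)/3 (j(J) = √(J + 3)/3 = √(3 + J)/3)
r(L)*1 + j(Z(w(-2))) = 12*1 + √(3 + (6 - 2))/3 = 12 + √(3 + 4)/3 = 12 + √7/3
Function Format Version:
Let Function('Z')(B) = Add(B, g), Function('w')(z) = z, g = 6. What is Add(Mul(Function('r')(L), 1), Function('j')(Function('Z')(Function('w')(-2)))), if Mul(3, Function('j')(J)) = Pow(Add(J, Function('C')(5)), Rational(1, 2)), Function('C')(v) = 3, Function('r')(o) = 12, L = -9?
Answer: Add(12, Mul(Rational(1, 3), Pow(7, Rational(1, 2)))) ≈ 12.882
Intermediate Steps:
Function('Z')(B) = Add(6, B) (Function('Z')(B) = Add(B, 6) = Add(6, B))
Function('j')(J) = Mul(Rational(1, 3), Pow(Add(3, J), Rational(1, 2))) (Function('j')(J) = Mul(Rational(1, 3), Pow(Add(J, 3), Rational(1, 2))) = Mul(Rational(1, 3), Pow(Add(3, J), Rational(1, 2))))
Add(Mul(Function('r')(L), 1), Function('j')(Function('Z')(Function('w')(-2)))) = Add(Mul(12, 1), Mul(Rational(1, 3), Pow(Add(3, Add(6, -2)), Rational(1, 2)))) = Add(12, Mul(Rational(1, 3), Pow(Add(3, 4), Rational(1, 2)))) = Add(12, Mul(Rational(1, 3), Pow(7, Rational(1, 2))))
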